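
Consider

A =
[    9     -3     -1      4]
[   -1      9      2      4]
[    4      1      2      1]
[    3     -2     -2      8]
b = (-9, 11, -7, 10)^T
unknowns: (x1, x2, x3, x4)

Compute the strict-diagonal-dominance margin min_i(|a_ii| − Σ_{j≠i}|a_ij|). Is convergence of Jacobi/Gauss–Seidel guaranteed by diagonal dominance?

-4

row 1: |9| − (3+1+4) = 1
row 2: |9| − (1+2+4) = 2
row 3: |2| − (4+1+1) = -4
row 4: |8| − (3+2+2) = 1
minimum over rows = -4 → not strictly diagonally dominant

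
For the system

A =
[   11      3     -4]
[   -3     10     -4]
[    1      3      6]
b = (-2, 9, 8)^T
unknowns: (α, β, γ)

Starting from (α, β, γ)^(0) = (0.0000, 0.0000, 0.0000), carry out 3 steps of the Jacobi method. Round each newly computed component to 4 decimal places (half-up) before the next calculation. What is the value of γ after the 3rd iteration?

0.6343

Iteration 1:
  α = (-2 - (3)·0.0000 - (-4)·0.0000) / (11) = -0.1818
  β = (9 - (-3)·0.0000 - (-4)·0.0000) / (10) = 0.9000
  γ = (8 - (1)·0.0000 - (3)·0.0000) / (6) = 1.3333
Iteration 2:
  α = (-2 - (3)·0.9000 - (-4)·1.3333) / (11) = 0.0576
  β = (9 - (-3)·-0.1818 - (-4)·1.3333) / (10) = 1.3788
  γ = (8 - (1)·-0.1818 - (3)·0.9000) / (6) = 0.9136
Iteration 3:
  α = (-2 - (3)·1.3788 - (-4)·0.9136) / (11) = -0.2256
  β = (9 - (-3)·0.0576 - (-4)·0.9136) / (10) = 1.2827
  γ = (8 - (1)·0.0576 - (3)·1.3788) / (6) = 0.6343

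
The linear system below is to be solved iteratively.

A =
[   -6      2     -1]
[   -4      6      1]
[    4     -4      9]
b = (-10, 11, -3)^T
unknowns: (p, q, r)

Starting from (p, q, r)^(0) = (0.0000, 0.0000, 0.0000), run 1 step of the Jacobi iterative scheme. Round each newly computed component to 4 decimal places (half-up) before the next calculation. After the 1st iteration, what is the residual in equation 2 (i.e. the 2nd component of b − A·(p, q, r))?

7.0003

Iteration 1:
  p = (-10 - (2)·0.0000 - (-1)·0.0000) / (-6) = 1.6667
  q = (11 - (-4)·0.0000 - (1)·0.0000) / (6) = 1.8333
  r = (-3 - (4)·0.0000 - (-4)·0.0000) / (9) = -0.3333
Residual b − A·x = (-3.9997, 7.0003, 0.6661)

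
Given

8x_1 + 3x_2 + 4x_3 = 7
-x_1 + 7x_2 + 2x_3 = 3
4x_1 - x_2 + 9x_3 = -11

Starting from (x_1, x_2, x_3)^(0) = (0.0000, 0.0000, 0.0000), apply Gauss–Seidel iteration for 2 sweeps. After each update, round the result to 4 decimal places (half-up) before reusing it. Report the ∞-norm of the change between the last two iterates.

0.5672

Iteration 1:
  x_1 = (7 - (3)·0.0000 - (4)·0.0000) / (8) = 0.8750
  x_2 = (3 - (-1)·0.8750 - (2)·0.0000) / (7) = 0.5536
  x_3 = (-11 - (4)·0.8750 - (-1)·0.5536) / (9) = -1.5496
Iteration 2:
  x_1 = (7 - (3)·0.5536 - (4)·-1.5496) / (8) = 1.4422
  x_2 = (3 - (-1)·1.4422 - (2)·-1.5496) / (7) = 1.0773
  x_3 = (-11 - (4)·1.4422 - (-1)·1.0773) / (9) = -1.7435
Change: (0.5672, 0.5237, -0.1939) → max |·| = 0.5672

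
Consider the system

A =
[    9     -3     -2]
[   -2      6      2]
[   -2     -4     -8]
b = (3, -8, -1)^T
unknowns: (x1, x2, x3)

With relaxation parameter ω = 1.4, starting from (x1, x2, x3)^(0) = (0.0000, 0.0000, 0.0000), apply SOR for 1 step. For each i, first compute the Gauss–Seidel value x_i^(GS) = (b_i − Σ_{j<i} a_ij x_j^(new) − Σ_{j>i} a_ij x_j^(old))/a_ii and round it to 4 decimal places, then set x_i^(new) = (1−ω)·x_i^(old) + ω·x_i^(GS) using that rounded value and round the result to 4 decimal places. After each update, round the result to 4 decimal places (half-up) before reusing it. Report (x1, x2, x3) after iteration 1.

(0.4666, -1.6489, 1.1659)

Iteration 1:
  x1: GS value = (3 - (-3)·0.0000 - (-2)·0.0000) / (9) = 0.3333;  x1 ← (1−ω)·0.0000 + ω·0.3333 = 0.4666
  x2: GS value = (-8 - (-2)·0.4666 - (2)·0.0000) / (6) = -1.1778;  x2 ← (1−ω)·0.0000 + ω·-1.1778 = -1.6489
  x3: GS value = (-1 - (-2)·0.4666 - (-4)·-1.6489) / (-8) = 0.8328;  x3 ← (1−ω)·0.0000 + ω·0.8328 = 1.1659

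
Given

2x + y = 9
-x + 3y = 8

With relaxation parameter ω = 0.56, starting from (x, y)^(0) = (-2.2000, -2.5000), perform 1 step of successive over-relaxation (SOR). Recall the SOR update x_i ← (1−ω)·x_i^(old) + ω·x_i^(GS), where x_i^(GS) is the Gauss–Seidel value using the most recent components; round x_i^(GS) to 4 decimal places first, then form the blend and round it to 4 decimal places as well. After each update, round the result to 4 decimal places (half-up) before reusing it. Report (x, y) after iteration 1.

Iteration 1:
  x: GS value = (9 - (1)·-2.5000) / (2) = 5.7500;  x ← (1−ω)·-2.2000 + ω·5.7500 = 2.2520
  y: GS value = (8 - (-1)·2.2520) / (3) = 3.4173;  y ← (1−ω)·-2.5000 + ω·3.4173 = 0.8137

(2.2520, 0.8137)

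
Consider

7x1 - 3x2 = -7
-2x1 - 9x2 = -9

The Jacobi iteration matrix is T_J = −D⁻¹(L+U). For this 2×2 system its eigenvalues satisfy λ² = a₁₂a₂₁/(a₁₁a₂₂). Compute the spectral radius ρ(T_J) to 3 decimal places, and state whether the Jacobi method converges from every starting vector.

0.309

a₁₂a₂₁/(a₁₁a₂₂) = (-3)·(-2) / ((7)·(-9)) = -0.095238
ρ = √|-0.095238| = √0.095238 = 0.309
ρ < 1, so Jacobi converges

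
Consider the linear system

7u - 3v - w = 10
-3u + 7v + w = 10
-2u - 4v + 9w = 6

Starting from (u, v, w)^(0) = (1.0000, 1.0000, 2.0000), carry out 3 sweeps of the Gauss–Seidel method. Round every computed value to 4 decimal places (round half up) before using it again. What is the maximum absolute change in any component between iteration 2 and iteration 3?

Iteration 1:
  u = (10 - (-3)·1.0000 - (-1)·2.0000) / (7) = 2.1429
  v = (10 - (-3)·2.1429 - (1)·2.0000) / (7) = 2.0612
  w = (6 - (-2)·2.1429 - (-4)·2.0612) / (9) = 2.0590
Iteration 2:
  u = (10 - (-3)·2.0612 - (-1)·2.0590) / (7) = 2.6061
  v = (10 - (-3)·2.6061 - (1)·2.0590) / (7) = 2.2513
  w = (6 - (-2)·2.6061 - (-4)·2.2513) / (9) = 2.2464
Iteration 3:
  u = (10 - (-3)·2.2513 - (-1)·2.2464) / (7) = 2.7143
  v = (10 - (-3)·2.7143 - (1)·2.2464) / (7) = 2.2709
  w = (6 - (-2)·2.7143 - (-4)·2.2709) / (9) = 2.2791
Change: (0.1082, 0.0196, 0.0327) → max |·| = 0.1082

0.1082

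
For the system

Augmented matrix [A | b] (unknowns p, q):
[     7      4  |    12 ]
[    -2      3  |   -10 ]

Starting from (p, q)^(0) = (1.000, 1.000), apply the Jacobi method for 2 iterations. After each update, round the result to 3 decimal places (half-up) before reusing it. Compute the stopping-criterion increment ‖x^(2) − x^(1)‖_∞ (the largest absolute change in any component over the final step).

Iteration 1:
  p = (12 - (4)·1.000) / (7) = 1.143
  q = (-10 - (-2)·1.000) / (3) = -2.667
Iteration 2:
  p = (12 - (4)·-2.667) / (7) = 3.238
  q = (-10 - (-2)·1.143) / (3) = -2.571
Change: (2.095, 0.096) → max |·| = 2.095

2.095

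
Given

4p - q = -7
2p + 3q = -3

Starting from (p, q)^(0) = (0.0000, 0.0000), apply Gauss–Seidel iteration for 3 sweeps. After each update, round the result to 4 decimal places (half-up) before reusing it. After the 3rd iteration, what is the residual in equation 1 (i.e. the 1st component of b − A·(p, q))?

Iteration 1:
  p = (-7 - (-1)·0.0000) / (4) = -1.7500
  q = (-3 - (2)·-1.7500) / (3) = 0.1667
Iteration 2:
  p = (-7 - (-1)·0.1667) / (4) = -1.7083
  q = (-3 - (2)·-1.7083) / (3) = 0.1389
Iteration 3:
  p = (-7 - (-1)·0.1389) / (4) = -1.7153
  q = (-3 - (2)·-1.7153) / (3) = 0.1435
Residual b − A·x = (0.0047, 0.0001)

0.0047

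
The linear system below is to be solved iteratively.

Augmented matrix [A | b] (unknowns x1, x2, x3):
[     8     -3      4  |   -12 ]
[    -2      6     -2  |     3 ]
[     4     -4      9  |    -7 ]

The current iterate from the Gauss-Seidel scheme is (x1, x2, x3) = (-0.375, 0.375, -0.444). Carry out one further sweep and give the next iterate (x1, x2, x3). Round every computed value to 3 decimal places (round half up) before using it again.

(-1.137, -0.027, -0.284)

One sweep:
  x1 = (-12 - (-3)·0.375 - (4)·-0.444) / (8) = -1.137
  x2 = (3 - (-2)·-1.137 - (-2)·-0.444) / (6) = -0.027
  x3 = (-7 - (4)·-1.137 - (-4)·-0.027) / (9) = -0.284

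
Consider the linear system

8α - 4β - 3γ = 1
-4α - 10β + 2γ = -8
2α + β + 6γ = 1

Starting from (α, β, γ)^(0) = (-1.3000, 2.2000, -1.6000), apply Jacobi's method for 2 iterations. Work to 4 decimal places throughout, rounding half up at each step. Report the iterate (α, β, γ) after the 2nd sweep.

(0.7125, 0.5967, -0.2083)

Iteration 1:
  α = (1 - (-4)·2.2000 - (-3)·-1.6000) / (8) = 0.6250
  β = (-8 - (-4)·-1.3000 - (2)·-1.6000) / (-10) = 1.0000
  γ = (1 - (2)·-1.3000 - (1)·2.2000) / (6) = 0.2333
Iteration 2:
  α = (1 - (-4)·1.0000 - (-3)·0.2333) / (8) = 0.7125
  β = (-8 - (-4)·0.6250 - (2)·0.2333) / (-10) = 0.5967
  γ = (1 - (2)·0.6250 - (1)·1.0000) / (6) = -0.2083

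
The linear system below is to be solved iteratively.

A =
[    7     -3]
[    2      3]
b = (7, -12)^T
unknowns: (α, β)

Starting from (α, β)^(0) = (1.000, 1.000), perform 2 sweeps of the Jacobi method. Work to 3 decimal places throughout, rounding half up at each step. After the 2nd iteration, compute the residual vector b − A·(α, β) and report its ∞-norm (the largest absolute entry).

Iteration 1:
  α = (7 - (-3)·1.000) / (7) = 1.429
  β = (-12 - (2)·1.000) / (3) = -4.667
Iteration 2:
  α = (7 - (-3)·-4.667) / (7) = -1.000
  β = (-12 - (2)·1.429) / (3) = -4.953
Residual b − A·x = (-0.859, 4.859); ∞-norm = 4.859

4.859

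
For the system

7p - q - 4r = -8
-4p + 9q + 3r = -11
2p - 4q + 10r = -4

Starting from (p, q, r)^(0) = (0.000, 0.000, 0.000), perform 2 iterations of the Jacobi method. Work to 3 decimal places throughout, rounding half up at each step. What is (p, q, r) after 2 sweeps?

(-1.546, -1.597, -0.660)

Iteration 1:
  p = (-8 - (-1)·0.000 - (-4)·0.000) / (7) = -1.143
  q = (-11 - (-4)·0.000 - (3)·0.000) / (9) = -1.222
  r = (-4 - (2)·0.000 - (-4)·0.000) / (10) = -0.400
Iteration 2:
  p = (-8 - (-1)·-1.222 - (-4)·-0.400) / (7) = -1.546
  q = (-11 - (-4)·-1.143 - (3)·-0.400) / (9) = -1.597
  r = (-4 - (2)·-1.143 - (-4)·-1.222) / (10) = -0.660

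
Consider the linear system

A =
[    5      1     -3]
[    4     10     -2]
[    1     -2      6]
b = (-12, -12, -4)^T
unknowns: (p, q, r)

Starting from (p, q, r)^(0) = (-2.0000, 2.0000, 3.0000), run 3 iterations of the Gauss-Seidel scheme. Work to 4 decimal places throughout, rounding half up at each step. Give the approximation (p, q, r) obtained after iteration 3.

(-2.5300, -0.2469, -0.3273)

Iteration 1:
  p = (-12 - (1)·2.0000 - (-3)·3.0000) / (5) = -1.0000
  q = (-12 - (4)·-1.0000 - (-2)·3.0000) / (10) = -0.2000
  r = (-4 - (1)·-1.0000 - (-2)·-0.2000) / (6) = -0.5667
Iteration 2:
  p = (-12 - (1)·-0.2000 - (-3)·-0.5667) / (5) = -2.7000
  q = (-12 - (4)·-2.7000 - (-2)·-0.5667) / (10) = -0.2333
  r = (-4 - (1)·-2.7000 - (-2)·-0.2333) / (6) = -0.2944
Iteration 3:
  p = (-12 - (1)·-0.2333 - (-3)·-0.2944) / (5) = -2.5300
  q = (-12 - (4)·-2.5300 - (-2)·-0.2944) / (10) = -0.2469
  r = (-4 - (1)·-2.5300 - (-2)·-0.2469) / (6) = -0.3273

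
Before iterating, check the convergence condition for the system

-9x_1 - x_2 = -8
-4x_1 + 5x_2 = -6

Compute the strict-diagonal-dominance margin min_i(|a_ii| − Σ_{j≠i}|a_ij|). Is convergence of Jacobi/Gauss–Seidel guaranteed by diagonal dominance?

row 1: |-9| − (1) = 8
row 2: |5| − (4) = 1
minimum over rows = 1 → strictly diagonally dominant (convergence guaranteed)

1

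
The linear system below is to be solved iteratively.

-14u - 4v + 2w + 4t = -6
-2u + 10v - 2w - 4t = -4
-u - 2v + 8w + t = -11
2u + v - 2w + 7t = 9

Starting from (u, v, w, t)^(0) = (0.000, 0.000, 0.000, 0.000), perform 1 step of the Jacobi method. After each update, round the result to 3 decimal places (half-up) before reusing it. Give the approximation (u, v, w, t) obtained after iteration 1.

Iteration 1:
  u = (-6 - (-4)·0.000 - (2)·0.000 - (4)·0.000) / (-14) = 0.429
  v = (-4 - (-2)·0.000 - (-2)·0.000 - (-4)·0.000) / (10) = -0.400
  w = (-11 - (-1)·0.000 - (-2)·0.000 - (1)·0.000) / (8) = -1.375
  t = (9 - (2)·0.000 - (1)·0.000 - (-2)·0.000) / (7) = 1.286

(0.429, -0.400, -1.375, 1.286)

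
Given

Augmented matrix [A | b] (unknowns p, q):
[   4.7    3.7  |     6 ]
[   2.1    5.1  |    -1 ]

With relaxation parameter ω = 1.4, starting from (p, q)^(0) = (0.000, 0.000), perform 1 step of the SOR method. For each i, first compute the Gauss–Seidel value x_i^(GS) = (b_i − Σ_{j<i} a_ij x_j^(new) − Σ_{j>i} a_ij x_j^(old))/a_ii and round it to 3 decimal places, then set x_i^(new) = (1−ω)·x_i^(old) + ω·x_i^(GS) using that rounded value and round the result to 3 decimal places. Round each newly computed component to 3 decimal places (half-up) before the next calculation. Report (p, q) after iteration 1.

Iteration 1:
  p: GS value = (6 - (3.7)·0.000) / (4.7) = 1.277;  p ← (1−ω)·0.000 + ω·1.277 = 1.788
  q: GS value = (-1 - (2.1)·1.788) / (5.1) = -0.932;  q ← (1−ω)·0.000 + ω·-0.932 = -1.305

(1.788, -1.305)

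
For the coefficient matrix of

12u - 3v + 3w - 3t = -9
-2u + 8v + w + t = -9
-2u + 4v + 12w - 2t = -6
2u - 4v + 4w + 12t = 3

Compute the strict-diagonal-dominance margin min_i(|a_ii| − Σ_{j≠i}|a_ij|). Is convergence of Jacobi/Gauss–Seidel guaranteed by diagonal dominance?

row 1: |12| − (3+3+3) = 3
row 2: |8| − (2+1+1) = 4
row 3: |12| − (2+4+2) = 4
row 4: |12| − (2+4+4) = 2
minimum over rows = 2 → strictly diagonally dominant (convergence guaranteed)

2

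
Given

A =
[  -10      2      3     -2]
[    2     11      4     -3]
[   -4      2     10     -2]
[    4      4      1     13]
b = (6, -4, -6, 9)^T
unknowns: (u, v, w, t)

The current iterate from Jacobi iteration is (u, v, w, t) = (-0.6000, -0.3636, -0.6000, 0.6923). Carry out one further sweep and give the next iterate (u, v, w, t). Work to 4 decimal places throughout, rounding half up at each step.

One sweep:
  u = (6 - (2)·-0.3636 - (3)·-0.6000 - (-2)·0.6923) / (-10) = -0.9912
  v = (-4 - (2)·-0.6000 - (4)·-0.6000 - (-3)·0.6923) / (11) = 0.1524
  w = (-6 - (-4)·-0.6000 - (2)·-0.3636 - (-2)·0.6923) / (10) = -0.6288
  t = (9 - (4)·-0.6000 - (4)·-0.3636 - (1)·-0.6000) / (13) = 1.0350

(-0.9912, 0.1524, -0.6288, 1.0350)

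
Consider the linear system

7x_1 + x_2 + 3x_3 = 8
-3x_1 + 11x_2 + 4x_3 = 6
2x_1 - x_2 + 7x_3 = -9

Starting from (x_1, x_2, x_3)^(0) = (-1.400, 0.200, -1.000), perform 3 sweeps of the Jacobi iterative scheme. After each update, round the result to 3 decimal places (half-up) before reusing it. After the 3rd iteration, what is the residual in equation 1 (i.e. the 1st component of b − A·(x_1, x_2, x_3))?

-0.674

Iteration 1:
  x_1 = (8 - (1)·0.200 - (3)·-1.000) / (7) = 1.543
  x_2 = (6 - (-3)·-1.400 - (4)·-1.000) / (11) = 0.527
  x_3 = (-9 - (2)·-1.400 - (-1)·0.200) / (7) = -0.857
Iteration 2:
  x_1 = (8 - (1)·0.527 - (3)·-0.857) / (7) = 1.435
  x_2 = (6 - (-3)·1.543 - (4)·-0.857) / (11) = 1.278
  x_3 = (-9 - (2)·1.543 - (-1)·0.527) / (7) = -1.651
Iteration 3:
  x_1 = (8 - (1)·1.278 - (3)·-1.651) / (7) = 1.668
  x_2 = (6 - (-3)·1.435 - (4)·-1.651) / (11) = 1.537
  x_3 = (-9 - (2)·1.435 - (-1)·1.278) / (7) = -1.513
Residual b − A·x = (-0.674, 0.149, -0.208)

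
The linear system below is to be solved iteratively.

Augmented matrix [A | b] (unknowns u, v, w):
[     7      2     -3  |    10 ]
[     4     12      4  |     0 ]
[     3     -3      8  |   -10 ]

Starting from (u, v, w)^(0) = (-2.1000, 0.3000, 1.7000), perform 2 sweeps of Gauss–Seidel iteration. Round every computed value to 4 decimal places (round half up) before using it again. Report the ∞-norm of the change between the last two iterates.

1.8508

Iteration 1:
  u = (10 - (2)·0.3000 - (-3)·1.7000) / (7) = 2.0714
  v = (0 - (4)·2.0714 - (4)·1.7000) / (12) = -1.2571
  w = (-10 - (3)·2.0714 - (-3)·-1.2571) / (8) = -2.4982
Iteration 2:
  u = (10 - (2)·-1.2571 - (-3)·-2.4982) / (7) = 0.7171
  v = (0 - (4)·0.7171 - (4)·-2.4982) / (12) = 0.5937
  w = (-10 - (3)·0.7171 - (-3)·0.5937) / (8) = -1.2963
Change: (-1.3543, 1.8508, 1.2019) → max |·| = 1.8508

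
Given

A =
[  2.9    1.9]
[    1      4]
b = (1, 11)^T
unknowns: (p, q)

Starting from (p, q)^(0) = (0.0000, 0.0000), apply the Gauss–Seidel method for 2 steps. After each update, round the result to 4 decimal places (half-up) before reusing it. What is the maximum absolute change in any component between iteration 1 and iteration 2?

Iteration 1:
  p = (1 - (1.9)·0.0000) / (2.9) = 0.3448
  q = (11 - (1)·0.3448) / (4) = 2.6638
Iteration 2:
  p = (1 - (1.9)·2.6638) / (2.9) = -1.4004
  q = (11 - (1)·-1.4004) / (4) = 3.1001
Change: (-1.7452, 0.4363) → max |·| = 1.7452

1.7452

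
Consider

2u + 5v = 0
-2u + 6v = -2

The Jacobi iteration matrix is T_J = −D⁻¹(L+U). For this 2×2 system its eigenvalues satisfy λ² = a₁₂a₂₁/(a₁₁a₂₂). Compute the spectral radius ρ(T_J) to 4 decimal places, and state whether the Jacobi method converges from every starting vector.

a₁₂a₂₁/(a₁₁a₂₂) = (5)·(-2) / ((2)·(6)) = -0.833333
ρ = √|-0.833333| = √0.833333 = 0.9129
ρ < 1, so Jacobi converges

0.9129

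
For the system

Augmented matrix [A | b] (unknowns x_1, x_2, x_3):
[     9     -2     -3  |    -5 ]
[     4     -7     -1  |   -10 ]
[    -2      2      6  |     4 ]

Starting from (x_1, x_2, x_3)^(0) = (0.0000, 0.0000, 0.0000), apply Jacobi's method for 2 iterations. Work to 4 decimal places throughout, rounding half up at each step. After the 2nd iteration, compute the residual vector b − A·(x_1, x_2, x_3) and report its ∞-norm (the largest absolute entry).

Iteration 1:
  x_1 = (-5 - (-2)·0.0000 - (-3)·0.0000) / (9) = -0.5556
  x_2 = (-10 - (4)·0.0000 - (-1)·0.0000) / (-7) = 1.4286
  x_3 = (4 - (-2)·0.0000 - (2)·0.0000) / (6) = 0.6667
Iteration 2:
  x_1 = (-5 - (-2)·1.4286 - (-3)·0.6667) / (9) = -0.0159
  x_2 = (-10 - (4)·-0.5556 - (-1)·0.6667) / (-7) = 1.0158
  x_3 = (4 - (-2)·-0.5556 - (2)·1.4286) / (6) = 0.0053
Residual b − A·x = (-2.8094, -2.8205, 1.9048); ∞-norm = 2.8205

2.8205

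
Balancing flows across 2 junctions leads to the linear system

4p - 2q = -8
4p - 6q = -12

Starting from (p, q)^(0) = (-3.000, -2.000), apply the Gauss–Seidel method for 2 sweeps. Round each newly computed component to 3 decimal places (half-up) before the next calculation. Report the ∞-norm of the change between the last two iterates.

1.000

Iteration 1:
  p = (-8 - (-2)·-2.000) / (4) = -3.000
  q = (-12 - (4)·-3.000) / (-6) = 0.000
Iteration 2:
  p = (-8 - (-2)·0.000) / (4) = -2.000
  q = (-12 - (4)·-2.000) / (-6) = 0.667
Change: (1.000, 0.667) → max |·| = 1.000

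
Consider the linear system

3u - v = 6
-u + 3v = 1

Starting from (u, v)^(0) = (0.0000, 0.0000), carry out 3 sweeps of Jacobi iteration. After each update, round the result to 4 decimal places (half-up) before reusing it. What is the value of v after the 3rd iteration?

Iteration 1:
  u = (6 - (-1)·0.0000) / (3) = 2.0000
  v = (1 - (-1)·0.0000) / (3) = 0.3333
Iteration 2:
  u = (6 - (-1)·0.3333) / (3) = 2.1111
  v = (1 - (-1)·2.0000) / (3) = 1.0000
Iteration 3:
  u = (6 - (-1)·1.0000) / (3) = 2.3333
  v = (1 - (-1)·2.1111) / (3) = 1.0370

1.0370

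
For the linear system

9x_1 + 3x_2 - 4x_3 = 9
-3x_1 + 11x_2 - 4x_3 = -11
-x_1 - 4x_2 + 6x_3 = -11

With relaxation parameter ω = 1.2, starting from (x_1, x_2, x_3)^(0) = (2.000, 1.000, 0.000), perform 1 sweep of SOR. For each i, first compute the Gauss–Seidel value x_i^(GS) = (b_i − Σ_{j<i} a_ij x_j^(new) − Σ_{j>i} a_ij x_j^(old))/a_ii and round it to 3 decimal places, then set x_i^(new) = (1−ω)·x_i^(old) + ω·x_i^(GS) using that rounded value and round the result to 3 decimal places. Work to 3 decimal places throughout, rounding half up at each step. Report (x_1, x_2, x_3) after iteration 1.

(0.400, -1.269, -3.136)

Iteration 1:
  x_1: GS value = (9 - (3)·1.000 - (-4)·0.000) / (9) = 0.667;  x_1 ← (1−ω)·2.000 + ω·0.667 = 0.400
  x_2: GS value = (-11 - (-3)·0.400 - (-4)·0.000) / (11) = -0.891;  x_2 ← (1−ω)·1.000 + ω·-0.891 = -1.269
  x_3: GS value = (-11 - (-1)·0.400 - (-4)·-1.269) / (6) = -2.613;  x_3 ← (1−ω)·0.000 + ω·-2.613 = -3.136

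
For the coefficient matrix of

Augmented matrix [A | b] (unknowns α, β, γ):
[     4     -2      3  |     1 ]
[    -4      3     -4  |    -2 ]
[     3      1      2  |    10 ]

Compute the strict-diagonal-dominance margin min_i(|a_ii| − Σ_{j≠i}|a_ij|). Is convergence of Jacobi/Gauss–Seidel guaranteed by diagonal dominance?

row 1: |4| − (2+3) = -1
row 2: |3| − (4+4) = -5
row 3: |2| − (3+1) = -2
minimum over rows = -5 → not strictly diagonally dominant

-5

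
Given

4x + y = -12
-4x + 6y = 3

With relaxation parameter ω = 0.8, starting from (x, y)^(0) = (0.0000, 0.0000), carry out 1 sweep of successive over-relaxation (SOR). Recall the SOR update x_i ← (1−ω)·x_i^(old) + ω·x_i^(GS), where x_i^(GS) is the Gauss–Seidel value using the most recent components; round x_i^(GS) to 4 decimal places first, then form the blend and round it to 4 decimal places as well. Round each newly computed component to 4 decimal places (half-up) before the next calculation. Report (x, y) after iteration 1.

(-2.4000, -0.8800)

Iteration 1:
  x: GS value = (-12 - (1)·0.0000) / (4) = -3.0000;  x ← (1−ω)·0.0000 + ω·-3.0000 = -2.4000
  y: GS value = (3 - (-4)·-2.4000) / (6) = -1.1000;  y ← (1−ω)·0.0000 + ω·-1.1000 = -0.8800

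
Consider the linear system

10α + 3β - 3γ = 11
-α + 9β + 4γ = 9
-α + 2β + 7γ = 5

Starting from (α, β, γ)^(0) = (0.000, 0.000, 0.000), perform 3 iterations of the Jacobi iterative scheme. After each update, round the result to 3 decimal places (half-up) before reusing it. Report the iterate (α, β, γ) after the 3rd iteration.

(1.034, 0.852, 0.629)

Iteration 1:
  α = (11 - (3)·0.000 - (-3)·0.000) / (10) = 1.100
  β = (9 - (-1)·0.000 - (4)·0.000) / (9) = 1.000
  γ = (5 - (-1)·0.000 - (2)·0.000) / (7) = 0.714
Iteration 2:
  α = (11 - (3)·1.000 - (-3)·0.714) / (10) = 1.014
  β = (9 - (-1)·1.100 - (4)·0.714) / (9) = 0.805
  γ = (5 - (-1)·1.100 - (2)·1.000) / (7) = 0.586
Iteration 3:
  α = (11 - (3)·0.805 - (-3)·0.586) / (10) = 1.034
  β = (9 - (-1)·1.014 - (4)·0.586) / (9) = 0.852
  γ = (5 - (-1)·1.014 - (2)·0.805) / (7) = 0.629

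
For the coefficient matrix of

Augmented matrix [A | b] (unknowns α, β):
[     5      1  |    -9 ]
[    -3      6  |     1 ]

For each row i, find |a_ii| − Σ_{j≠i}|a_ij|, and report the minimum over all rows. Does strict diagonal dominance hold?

row 1: |5| − (1) = 4
row 2: |6| − (3) = 3
minimum over rows = 3 → strictly diagonally dominant (convergence guaranteed)

3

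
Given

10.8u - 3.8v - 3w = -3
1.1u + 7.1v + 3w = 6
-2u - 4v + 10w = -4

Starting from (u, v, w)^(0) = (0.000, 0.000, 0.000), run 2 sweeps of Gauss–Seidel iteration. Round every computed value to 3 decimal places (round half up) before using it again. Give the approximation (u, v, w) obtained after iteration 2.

(0.007, 0.886, -0.044)

Iteration 1:
  u = (-3 - (-3.8)·0.000 - (-3)·0.000) / (10.8) = -0.278
  v = (6 - (1.1)·-0.278 - (3)·0.000) / (7.1) = 0.888
  w = (-4 - (-2)·-0.278 - (-4)·0.888) / (10) = -0.100
Iteration 2:
  u = (-3 - (-3.8)·0.888 - (-3)·-0.100) / (10.8) = 0.007
  v = (6 - (1.1)·0.007 - (3)·-0.100) / (7.1) = 0.886
  w = (-4 - (-2)·0.007 - (-4)·0.886) / (10) = -0.044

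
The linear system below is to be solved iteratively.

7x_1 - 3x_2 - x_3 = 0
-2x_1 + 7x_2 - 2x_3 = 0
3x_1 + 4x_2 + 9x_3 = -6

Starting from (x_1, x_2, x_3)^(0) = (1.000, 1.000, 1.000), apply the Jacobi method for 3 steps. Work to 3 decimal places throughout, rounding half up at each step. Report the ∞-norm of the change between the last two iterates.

Iteration 1:
  x_1 = (0 - (-3)·1.000 - (-1)·1.000) / (7) = 0.571
  x_2 = (0 - (-2)·1.000 - (-2)·1.000) / (7) = 0.571
  x_3 = (-6 - (3)·1.000 - (4)·1.000) / (9) = -1.444
Iteration 2:
  x_1 = (0 - (-3)·0.571 - (-1)·-1.444) / (7) = 0.038
  x_2 = (0 - (-2)·0.571 - (-2)·-1.444) / (7) = -0.249
  x_3 = (-6 - (3)·0.571 - (4)·0.571) / (9) = -1.111
Iteration 3:
  x_1 = (0 - (-3)·-0.249 - (-1)·-1.111) / (7) = -0.265
  x_2 = (0 - (-2)·0.038 - (-2)·-1.111) / (7) = -0.307
  x_3 = (-6 - (3)·0.038 - (4)·-0.249) / (9) = -0.569
Change: (-0.303, -0.058, 0.542) → max |·| = 0.542

0.542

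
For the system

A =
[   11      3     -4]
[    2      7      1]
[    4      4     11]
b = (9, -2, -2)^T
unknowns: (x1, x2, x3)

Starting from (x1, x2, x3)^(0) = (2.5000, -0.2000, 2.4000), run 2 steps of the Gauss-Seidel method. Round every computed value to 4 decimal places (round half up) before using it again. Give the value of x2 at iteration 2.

-0.5070

Iteration 1:
  x1 = (9 - (3)·-0.2000 - (-4)·2.4000) / (11) = 1.7455
  x2 = (-2 - (2)·1.7455 - (1)·2.4000) / (7) = -1.1273
  x3 = (-2 - (4)·1.7455 - (4)·-1.1273) / (11) = -0.4066
Iteration 2:
  x1 = (9 - (3)·-1.1273 - (-4)·-0.4066) / (11) = 0.9778
  x2 = (-2 - (2)·0.9778 - (1)·-0.4066) / (7) = -0.5070
  x3 = (-2 - (4)·0.9778 - (4)·-0.5070) / (11) = -0.3530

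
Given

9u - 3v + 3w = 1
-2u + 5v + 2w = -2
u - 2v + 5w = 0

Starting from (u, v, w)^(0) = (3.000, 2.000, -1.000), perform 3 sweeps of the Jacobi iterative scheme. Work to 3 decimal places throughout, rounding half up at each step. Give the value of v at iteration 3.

Iteration 1:
  u = (1 - (-3)·2.000 - (3)·-1.000) / (9) = 1.111
  v = (-2 - (-2)·3.000 - (2)·-1.000) / (5) = 1.200
  w = (0 - (1)·3.000 - (-2)·2.000) / (5) = 0.200
Iteration 2:
  u = (1 - (-3)·1.200 - (3)·0.200) / (9) = 0.444
  v = (-2 - (-2)·1.111 - (2)·0.200) / (5) = -0.036
  w = (0 - (1)·1.111 - (-2)·1.200) / (5) = 0.258
Iteration 3:
  u = (1 - (-3)·-0.036 - (3)·0.258) / (9) = 0.013
  v = (-2 - (-2)·0.444 - (2)·0.258) / (5) = -0.326
  w = (0 - (1)·0.444 - (-2)·-0.036) / (5) = -0.103

-0.326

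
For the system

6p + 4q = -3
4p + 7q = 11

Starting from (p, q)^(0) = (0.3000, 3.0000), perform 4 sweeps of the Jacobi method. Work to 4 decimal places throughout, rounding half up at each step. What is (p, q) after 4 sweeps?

Iteration 1:
  p = (-3 - (4)·3.0000) / (6) = -2.5000
  q = (11 - (4)·0.3000) / (7) = 1.4000
Iteration 2:
  p = (-3 - (4)·1.4000) / (6) = -1.4333
  q = (11 - (4)·-2.5000) / (7) = 3.0000
Iteration 3:
  p = (-3 - (4)·3.0000) / (6) = -2.5000
  q = (11 - (4)·-1.4333) / (7) = 2.3905
Iteration 4:
  p = (-3 - (4)·2.3905) / (6) = -2.0937
  q = (11 - (4)·-2.5000) / (7) = 3.0000

(-2.0937, 3.0000)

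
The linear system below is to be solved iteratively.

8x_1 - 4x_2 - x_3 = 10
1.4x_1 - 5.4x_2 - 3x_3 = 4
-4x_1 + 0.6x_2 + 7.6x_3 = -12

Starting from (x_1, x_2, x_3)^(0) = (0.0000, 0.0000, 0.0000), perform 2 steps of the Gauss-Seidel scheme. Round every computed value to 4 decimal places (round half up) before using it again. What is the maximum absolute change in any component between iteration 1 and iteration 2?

Iteration 1:
  x_1 = (10 - (-4)·0.0000 - (-1)·0.0000) / (8) = 1.2500
  x_2 = (4 - (1.4)·1.2500 - (-3)·0.0000) / (-5.4) = -0.4167
  x_3 = (-12 - (-4)·1.2500 - (0.6)·-0.4167) / (7.6) = -0.8882
Iteration 2:
  x_1 = (10 - (-4)·-0.4167 - (-1)·-0.8882) / (8) = 0.9306
  x_2 = (4 - (1.4)·0.9306 - (-3)·-0.8882) / (-5.4) = -0.0060
  x_3 = (-12 - (-4)·0.9306 - (0.6)·-0.0060) / (7.6) = -1.0887
Change: (-0.3194, 0.4107, -0.2005) → max |·| = 0.4107

0.4107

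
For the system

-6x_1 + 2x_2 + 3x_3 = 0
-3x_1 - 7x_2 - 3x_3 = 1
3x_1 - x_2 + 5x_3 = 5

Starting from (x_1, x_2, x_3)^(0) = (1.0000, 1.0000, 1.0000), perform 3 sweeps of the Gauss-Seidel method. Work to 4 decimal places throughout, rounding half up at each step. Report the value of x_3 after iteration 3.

Iteration 1:
  x_1 = (0 - (2)·1.0000 - (3)·1.0000) / (-6) = 0.8333
  x_2 = (1 - (-3)·0.8333 - (-3)·1.0000) / (-7) = -0.9286
  x_3 = (5 - (3)·0.8333 - (-1)·-0.9286) / (5) = 0.3143
Iteration 2:
  x_1 = (0 - (2)·-0.9286 - (3)·0.3143) / (-6) = -0.1524
  x_2 = (1 - (-3)·-0.1524 - (-3)·0.3143) / (-7) = -0.2122
  x_3 = (5 - (3)·-0.1524 - (-1)·-0.2122) / (5) = 1.0490
Iteration 3:
  x_1 = (0 - (2)·-0.2122 - (3)·1.0490) / (-6) = 0.4538
  x_2 = (1 - (-3)·0.4538 - (-3)·1.0490) / (-7) = -0.7869
  x_3 = (5 - (3)·0.4538 - (-1)·-0.7869) / (5) = 0.5703

0.5703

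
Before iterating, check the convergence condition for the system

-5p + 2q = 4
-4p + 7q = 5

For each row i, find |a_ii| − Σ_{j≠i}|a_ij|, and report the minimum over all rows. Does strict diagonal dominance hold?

3

row 1: |-5| − (2) = 3
row 2: |7| − (4) = 3
minimum over rows = 3 → strictly diagonally dominant (convergence guaranteed)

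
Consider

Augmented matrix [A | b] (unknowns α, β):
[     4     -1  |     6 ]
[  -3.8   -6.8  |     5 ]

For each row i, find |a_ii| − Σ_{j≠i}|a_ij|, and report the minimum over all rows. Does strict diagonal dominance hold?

row 1: |4| − (1) = 3
row 2: |-6.8| − (3.8) = 3
minimum over rows = 3 → strictly diagonally dominant (convergence guaranteed)

3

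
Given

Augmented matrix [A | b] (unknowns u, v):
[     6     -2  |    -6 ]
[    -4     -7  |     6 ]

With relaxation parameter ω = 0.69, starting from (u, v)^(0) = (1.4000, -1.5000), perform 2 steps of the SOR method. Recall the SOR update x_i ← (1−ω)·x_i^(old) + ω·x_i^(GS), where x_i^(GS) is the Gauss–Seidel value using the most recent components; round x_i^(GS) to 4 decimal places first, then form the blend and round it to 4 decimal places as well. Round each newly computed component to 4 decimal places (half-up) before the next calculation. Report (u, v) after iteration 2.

(-1.0648, -0.4256)

Iteration 1:
  u: GS value = (-6 - (-2)·-1.5000) / (6) = -1.5000;  u ← (1−ω)·1.4000 + ω·-1.5000 = -0.6010
  v: GS value = (6 - (-4)·-0.6010) / (-7) = -0.5137;  v ← (1−ω)·-1.5000 + ω·-0.5137 = -0.8195
Iteration 2:
  u: GS value = (-6 - (-2)·-0.8195) / (6) = -1.2732;  u ← (1−ω)·-0.6010 + ω·-1.2732 = -1.0648
  v: GS value = (6 - (-4)·-1.0648) / (-7) = -0.2487;  v ← (1−ω)·-0.8195 + ω·-0.2487 = -0.4256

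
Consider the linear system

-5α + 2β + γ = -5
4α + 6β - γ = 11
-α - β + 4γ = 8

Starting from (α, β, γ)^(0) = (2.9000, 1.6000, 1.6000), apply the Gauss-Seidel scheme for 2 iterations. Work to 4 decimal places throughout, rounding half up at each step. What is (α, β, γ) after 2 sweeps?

(1.8550, 1.0447, 2.7249)

Iteration 1:
  α = (-5 - (2)·1.6000 - (1)·1.6000) / (-5) = 1.9600
  β = (11 - (4)·1.9600 - (-1)·1.6000) / (6) = 0.7933
  γ = (8 - (-1)·1.9600 - (-1)·0.7933) / (4) = 2.6883
Iteration 2:
  α = (-5 - (2)·0.7933 - (1)·2.6883) / (-5) = 1.8550
  β = (11 - (4)·1.8550 - (-1)·2.6883) / (6) = 1.0447
  γ = (8 - (-1)·1.8550 - (-1)·1.0447) / (4) = 2.7249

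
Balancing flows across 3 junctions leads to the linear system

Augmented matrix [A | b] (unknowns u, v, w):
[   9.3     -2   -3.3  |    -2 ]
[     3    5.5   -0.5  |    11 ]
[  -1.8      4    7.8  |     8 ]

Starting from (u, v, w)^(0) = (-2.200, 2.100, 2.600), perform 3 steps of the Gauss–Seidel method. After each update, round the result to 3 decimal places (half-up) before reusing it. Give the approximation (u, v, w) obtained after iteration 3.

Iteration 1:
  u = (-2 - (-2)·2.100 - (-3.3)·2.600) / (9.3) = 1.159
  v = (11 - (3)·1.159 - (-0.5)·2.600) / (5.5) = 1.604
  w = (8 - (-1.8)·1.159 - (4)·1.604) / (7.8) = 0.471
Iteration 2:
  u = (-2 - (-2)·1.604 - (-3.3)·0.471) / (9.3) = 0.297
  v = (11 - (3)·0.297 - (-0.5)·0.471) / (5.5) = 1.881
  w = (8 - (-1.8)·0.297 - (4)·1.881) / (7.8) = 0.130
Iteration 3:
  u = (-2 - (-2)·1.881 - (-3.3)·0.130) / (9.3) = 0.236
  v = (11 - (3)·0.236 - (-0.5)·0.130) / (5.5) = 1.883
  w = (8 - (-1.8)·0.236 - (4)·1.883) / (7.8) = 0.114

(0.236, 1.883, 0.114)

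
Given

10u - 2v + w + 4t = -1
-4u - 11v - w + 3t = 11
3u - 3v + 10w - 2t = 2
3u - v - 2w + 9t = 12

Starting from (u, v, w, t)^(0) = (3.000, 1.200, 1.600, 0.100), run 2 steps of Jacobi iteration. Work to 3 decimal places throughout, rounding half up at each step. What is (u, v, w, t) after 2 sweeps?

Iteration 1:
  u = (-1 - (-2)·1.200 - (1)·1.600 - (4)·0.100) / (10) = -0.060
  v = (11 - (-4)·3.000 - (-1)·1.600 - (3)·0.100) / (-11) = -2.209
  w = (2 - (3)·3.000 - (-3)·1.200 - (-2)·0.100) / (10) = -0.320
  t = (12 - (3)·3.000 - (-1)·1.200 - (-2)·1.600) / (9) = 0.822
Iteration 2:
  u = (-1 - (-2)·-2.209 - (1)·-0.320 - (4)·0.822) / (10) = -0.839
  v = (11 - (-4)·-0.060 - (-1)·-0.320 - (3)·0.822) / (-11) = -0.725
  w = (2 - (3)·-0.060 - (-3)·-2.209 - (-2)·0.822) / (10) = -0.280
  t = (12 - (3)·-0.060 - (-1)·-2.209 - (-2)·-0.320) / (9) = 1.037

(-0.839, -0.725, -0.280, 1.037)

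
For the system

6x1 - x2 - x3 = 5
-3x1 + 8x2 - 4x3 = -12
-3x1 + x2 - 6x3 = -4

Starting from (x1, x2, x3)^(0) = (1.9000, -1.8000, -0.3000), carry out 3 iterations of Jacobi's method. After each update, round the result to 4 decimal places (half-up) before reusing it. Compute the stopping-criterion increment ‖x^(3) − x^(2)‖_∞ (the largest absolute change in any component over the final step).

0.4623

Iteration 1:
  x1 = (5 - (-1)·-1.8000 - (-1)·-0.3000) / (6) = 0.4833
  x2 = (-12 - (-3)·1.9000 - (-4)·-0.3000) / (8) = -0.9375
  x3 = (-4 - (-3)·1.9000 - (1)·-1.8000) / (-6) = -0.5833
Iteration 2:
  x1 = (5 - (-1)·-0.9375 - (-1)·-0.5833) / (6) = 0.5799
  x2 = (-12 - (-3)·0.4833 - (-4)·-0.5833) / (8) = -1.6104
  x3 = (-4 - (-3)·0.4833 - (1)·-0.9375) / (-6) = 0.2688
Iteration 3:
  x1 = (5 - (-1)·-1.6104 - (-1)·0.2688) / (6) = 0.6097
  x2 = (-12 - (-3)·0.5799 - (-4)·0.2688) / (8) = -1.1481
  x3 = (-4 - (-3)·0.5799 - (1)·-1.6104) / (-6) = 0.1083
Change: (0.0298, 0.4623, -0.1605) → max |·| = 0.4623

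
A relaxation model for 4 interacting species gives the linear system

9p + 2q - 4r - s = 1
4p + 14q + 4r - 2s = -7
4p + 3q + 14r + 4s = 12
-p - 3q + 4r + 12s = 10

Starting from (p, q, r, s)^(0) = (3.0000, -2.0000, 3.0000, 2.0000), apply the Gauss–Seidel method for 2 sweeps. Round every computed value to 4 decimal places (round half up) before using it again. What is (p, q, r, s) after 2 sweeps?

(0.5657, -0.5911, 0.6574, 0.5136)

Iteration 1:
  p = (1 - (2)·-2.0000 - (-4)·3.0000 - (-1)·2.0000) / (9) = 2.1111
  q = (-7 - (4)·2.1111 - (4)·3.0000 - (-2)·2.0000) / (14) = -1.6746
  r = (12 - (4)·2.1111 - (3)·-1.6746 - (4)·2.0000) / (14) = 0.0414
  s = (10 - (-1)·2.1111 - (-3)·-1.6746 - (4)·0.0414) / (12) = 0.5768
Iteration 2:
  p = (1 - (2)·-1.6746 - (-4)·0.0414 - (-1)·0.5768) / (9) = 0.5657
  q = (-7 - (4)·0.5657 - (4)·0.0414 - (-2)·0.5768) / (14) = -0.5911
  r = (12 - (4)·0.5657 - (3)·-0.5911 - (4)·0.5768) / (14) = 0.6574
  s = (10 - (-1)·0.5657 - (-3)·-0.5911 - (4)·0.6574) / (12) = 0.5136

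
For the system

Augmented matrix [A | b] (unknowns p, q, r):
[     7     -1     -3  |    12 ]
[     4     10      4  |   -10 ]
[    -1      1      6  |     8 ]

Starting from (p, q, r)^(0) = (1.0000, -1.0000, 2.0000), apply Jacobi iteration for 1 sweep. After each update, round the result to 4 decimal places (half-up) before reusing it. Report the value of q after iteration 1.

Iteration 1:
  p = (12 - (-1)·-1.0000 - (-3)·2.0000) / (7) = 2.4286
  q = (-10 - (4)·1.0000 - (4)·2.0000) / (10) = -2.2000
  r = (8 - (-1)·1.0000 - (1)·-1.0000) / (6) = 1.6667

-2.2000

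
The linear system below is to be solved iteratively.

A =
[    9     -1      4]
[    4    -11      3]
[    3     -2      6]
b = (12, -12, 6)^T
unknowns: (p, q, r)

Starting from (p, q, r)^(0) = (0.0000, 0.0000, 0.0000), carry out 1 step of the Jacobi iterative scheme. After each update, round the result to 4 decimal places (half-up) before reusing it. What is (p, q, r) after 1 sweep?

Iteration 1:
  p = (12 - (-1)·0.0000 - (4)·0.0000) / (9) = 1.3333
  q = (-12 - (4)·0.0000 - (3)·0.0000) / (-11) = 1.0909
  r = (6 - (3)·0.0000 - (-2)·0.0000) / (6) = 1.0000

(1.3333, 1.0909, 1.0000)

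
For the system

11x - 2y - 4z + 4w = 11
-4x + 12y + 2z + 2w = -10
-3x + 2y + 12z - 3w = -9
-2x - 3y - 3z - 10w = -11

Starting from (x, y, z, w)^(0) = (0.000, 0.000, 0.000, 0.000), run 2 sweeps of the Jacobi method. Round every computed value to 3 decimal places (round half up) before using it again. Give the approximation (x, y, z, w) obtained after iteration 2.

Iteration 1:
  x = (11 - (-2)·0.000 - (-4)·0.000 - (4)·0.000) / (11) = 1.000
  y = (-10 - (-4)·0.000 - (2)·0.000 - (2)·0.000) / (12) = -0.833
  z = (-9 - (-3)·0.000 - (2)·0.000 - (-3)·0.000) / (12) = -0.750
  w = (-11 - (-2)·0.000 - (-3)·0.000 - (-3)·0.000) / (-10) = 1.100
Iteration 2:
  x = (11 - (-2)·-0.833 - (-4)·-0.750 - (4)·1.100) / (11) = 0.176
  y = (-10 - (-4)·1.000 - (2)·-0.750 - (2)·1.100) / (12) = -0.558
  z = (-9 - (-3)·1.000 - (2)·-0.833 - (-3)·1.100) / (12) = -0.086
  w = (-11 - (-2)·1.000 - (-3)·-0.833 - (-3)·-0.750) / (-10) = 1.375

(0.176, -0.558, -0.086, 1.375)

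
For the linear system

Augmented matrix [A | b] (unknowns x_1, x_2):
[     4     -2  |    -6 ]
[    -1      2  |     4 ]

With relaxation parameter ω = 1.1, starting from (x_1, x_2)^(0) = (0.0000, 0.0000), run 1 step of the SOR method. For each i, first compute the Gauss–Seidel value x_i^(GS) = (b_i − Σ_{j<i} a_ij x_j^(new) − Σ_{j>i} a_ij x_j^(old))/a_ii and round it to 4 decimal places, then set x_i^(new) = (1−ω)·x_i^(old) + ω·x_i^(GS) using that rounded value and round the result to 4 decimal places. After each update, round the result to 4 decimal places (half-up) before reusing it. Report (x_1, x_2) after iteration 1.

(-1.6500, 1.2925)

Iteration 1:
  x_1: GS value = (-6 - (-2)·0.0000) / (4) = -1.5000;  x_1 ← (1−ω)·0.0000 + ω·-1.5000 = -1.6500
  x_2: GS value = (4 - (-1)·-1.6500) / (2) = 1.1750;  x_2 ← (1−ω)·0.0000 + ω·1.1750 = 1.2925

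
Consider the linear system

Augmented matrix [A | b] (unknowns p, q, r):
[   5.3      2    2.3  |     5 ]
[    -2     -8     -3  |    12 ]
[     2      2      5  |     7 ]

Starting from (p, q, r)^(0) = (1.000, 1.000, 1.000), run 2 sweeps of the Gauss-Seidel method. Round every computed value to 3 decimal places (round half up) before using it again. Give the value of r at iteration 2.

2.092

Iteration 1:
  p = (5 - (2)·1.000 - (2.3)·1.000) / (5.3) = 0.132
  q = (12 - (-2)·0.132 - (-3)·1.000) / (-8) = -1.908
  r = (7 - (2)·0.132 - (2)·-1.908) / (5) = 2.110
Iteration 2:
  p = (5 - (2)·-1.908 - (2.3)·2.110) / (5.3) = 0.748
  q = (12 - (-2)·0.748 - (-3)·2.110) / (-8) = -2.478
  r = (7 - (2)·0.748 - (2)·-2.478) / (5) = 2.092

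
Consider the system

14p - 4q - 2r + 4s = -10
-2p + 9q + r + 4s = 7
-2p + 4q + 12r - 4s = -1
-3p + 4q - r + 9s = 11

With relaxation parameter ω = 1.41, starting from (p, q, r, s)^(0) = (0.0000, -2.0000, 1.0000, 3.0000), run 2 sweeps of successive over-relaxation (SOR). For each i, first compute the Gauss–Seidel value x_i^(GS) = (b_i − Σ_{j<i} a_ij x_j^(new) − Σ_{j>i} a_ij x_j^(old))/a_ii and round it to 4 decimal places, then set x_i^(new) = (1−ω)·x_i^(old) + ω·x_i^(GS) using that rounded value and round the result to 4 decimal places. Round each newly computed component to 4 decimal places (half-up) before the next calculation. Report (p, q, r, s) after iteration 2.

Iteration 1:
  p: GS value = (-10 - (-4)·-2.0000 - (-2)·1.0000 - (4)·3.0000) / (14) = -2.0000;  p ← (1−ω)·0.0000 + ω·-2.0000 = -2.8200
  q: GS value = (7 - (-2)·-2.8200 - (1)·1.0000 - (4)·3.0000) / (9) = -1.2933;  q ← (1−ω)·-2.0000 + ω·-1.2933 = -1.0036
  r: GS value = (-1 - (-2)·-2.8200 - (4)·-1.0036 - (-4)·3.0000) / (12) = 0.7812;  r ← (1−ω)·1.0000 + ω·0.7812 = 0.6915
  s: GS value = (11 - (-3)·-2.8200 - (4)·-1.0036 - (-1)·0.6915) / (9) = 0.8051;  s ← (1−ω)·3.0000 + ω·0.8051 = -0.0948
Iteration 2:
  p: GS value = (-10 - (-4)·-1.0036 - (-2)·0.6915 - (4)·-0.0948) / (14) = -0.8752;  p ← (1−ω)·-2.8200 + ω·-0.8752 = -0.0778
  q: GS value = (7 - (-2)·-0.0778 - (1)·0.6915 - (4)·-0.0948) / (9) = 0.7258;  q ← (1−ω)·-1.0036 + ω·0.7258 = 1.4349
  r: GS value = (-1 - (-2)·-0.0778 - (4)·1.4349 - (-4)·-0.0948) / (12) = -0.6062;  r ← (1−ω)·0.6915 + ω·-0.6062 = -1.1383
  s: GS value = (11 - (-3)·-0.0778 - (4)·1.4349 - (-1)·-1.1383) / (9) = 0.4321;  s ← (1−ω)·-0.0948 + ω·0.4321 = 0.6481

(-0.0778, 1.4349, -1.1383, 0.6481)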